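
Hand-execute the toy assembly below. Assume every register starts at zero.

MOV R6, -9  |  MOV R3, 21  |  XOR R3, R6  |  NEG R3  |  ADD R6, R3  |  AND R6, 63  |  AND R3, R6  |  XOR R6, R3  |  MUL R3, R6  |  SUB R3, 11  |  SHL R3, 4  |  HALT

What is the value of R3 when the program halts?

after MOV R6, -9: R6=-9
after MOV R3, 21: R3=21
after XOR R3, R6: R3=21^(-9)=-30
after NEG R3: R3=-(-30)=30
after ADD R6, R3: R6=(-9)+30=21
after AND R6, 63: R6=21&63=21
after AND R3, R6: R3=30&21=20
after XOR R6, R3: R6=21^20=1
after MUL R3, R6: R3=20*1=20
after SUB R3, 11: R3=20-11=9
after SHL R3, 4: R3=9<<4=144
halt.

144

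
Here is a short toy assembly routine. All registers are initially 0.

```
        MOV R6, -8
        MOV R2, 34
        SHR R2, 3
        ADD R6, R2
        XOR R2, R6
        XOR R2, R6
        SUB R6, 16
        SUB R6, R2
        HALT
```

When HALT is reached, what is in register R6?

-24

R6=-8
R2=34
R2=34>>3=4
R6=(-8)+4=-4
R2=4^(-4)=-8
R2=(-8)^(-4)=4
R6=(-4)-16=-20
R6=(-20)-4=-24
halt.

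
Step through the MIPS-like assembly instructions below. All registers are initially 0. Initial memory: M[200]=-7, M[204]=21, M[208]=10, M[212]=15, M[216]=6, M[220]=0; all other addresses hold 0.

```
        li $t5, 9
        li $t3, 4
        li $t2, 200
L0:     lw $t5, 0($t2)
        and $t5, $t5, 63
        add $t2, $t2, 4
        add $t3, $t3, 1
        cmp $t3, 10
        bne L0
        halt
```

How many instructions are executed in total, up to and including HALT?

40

li $t5, 9 → $t5=9
li $t3, 4 → $t3=4
li $t2, 200 → $t2=200
lw $t5, 0($t2) → $t5=M[200]=-7
and $t5, $t5, 63 → $t5=(-7)&63=57
add $t2, $t2, 4 → $t2=200+4=204
add $t3, $t3, 1 → $t3=4+1=5
cmp $t3, 10  (cmp 5,10)
bne L0: taken
lw $t5, 0($t2) → $t5=M[204]=21
and $t5, $t5, 63 → $t5=21&63=21
add $t2, $t2, 4 → $t2=204+4=208
add $t3, $t3, 1 → $t3=5+1=6
cmp $t3, 10  (cmp 6,10)
bne L0: taken
lw $t5, 0($t2) → $t5=M[208]=10
and $t5, $t5, 63 → $t5=10&63=10
add $t2, $t2, 4 → $t2=208+4=212
add $t3, $t3, 1 → $t3=6+1=7
cmp $t3, 10  (cmp 7,10)
bne L0: taken
lw $t5, 0($t2) → $t5=M[212]=15
and $t5, $t5, 63 → $t5=15&63=15
add $t2, $t2, 4 → $t2=212+4=216
add $t3, $t3, 1 → $t3=7+1=8
cmp $t3, 10  (cmp 8,10)
bne L0: taken
lw $t5, 0($t2) → $t5=M[216]=6
and $t5, $t5, 63 → $t5=6&63=6
add $t2, $t2, 4 → $t2=216+4=220
add $t3, $t3, 1 → $t3=8+1=9
cmp $t3, 10  (cmp 9,10)
bne L0: taken
lw $t5, 0($t2) → $t5=M[220]=0
and $t5, $t5, 63 → $t5=0&63=0
add $t2, $t2, 4 → $t2=220+4=224
add $t3, $t3, 1 → $t3=9+1=10
cmp $t3, 10  (cmp 10,10)
bne L0: not taken
halt.
Total executed instructions: 40.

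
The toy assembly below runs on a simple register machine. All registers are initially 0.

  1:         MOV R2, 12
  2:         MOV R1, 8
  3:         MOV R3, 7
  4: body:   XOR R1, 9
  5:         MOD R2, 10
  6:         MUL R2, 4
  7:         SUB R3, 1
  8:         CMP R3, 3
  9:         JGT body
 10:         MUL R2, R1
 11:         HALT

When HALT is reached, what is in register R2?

256

after MOV R2, 12: R2=12
after MOV R1, 8: R1=8
after MOV R3, 7: R3=7
after XOR R1, 9: R1=8^9=1
after MOD R2, 10: R2=12%10=2
after MUL R2, 4: R2=2*4=8
after SUB R3, 1: R3=7-1=6
CMP R3, 3  (cmp 6,3)
JGT body: taken
after XOR R1, 9: R1=1^9=8
after MOD R2, 10: R2=8%10=8
after MUL R2, 4: R2=8*4=32
after SUB R3, 1: R3=6-1=5
CMP R3, 3  (cmp 5,3)
JGT body: taken
after XOR R1, 9: R1=8^9=1
after MOD R2, 10: R2=32%10=2
after MUL R2, 4: R2=2*4=8
after SUB R3, 1: R3=5-1=4
CMP R3, 3  (cmp 4,3)
JGT body: taken
after XOR R1, 9: R1=1^9=8
after MOD R2, 10: R2=8%10=8
after MUL R2, 4: R2=8*4=32
after SUB R3, 1: R3=4-1=3
CMP R3, 3  (cmp 3,3)
JGT body: not taken
after MUL R2, R1: R2=32*8=256
halt.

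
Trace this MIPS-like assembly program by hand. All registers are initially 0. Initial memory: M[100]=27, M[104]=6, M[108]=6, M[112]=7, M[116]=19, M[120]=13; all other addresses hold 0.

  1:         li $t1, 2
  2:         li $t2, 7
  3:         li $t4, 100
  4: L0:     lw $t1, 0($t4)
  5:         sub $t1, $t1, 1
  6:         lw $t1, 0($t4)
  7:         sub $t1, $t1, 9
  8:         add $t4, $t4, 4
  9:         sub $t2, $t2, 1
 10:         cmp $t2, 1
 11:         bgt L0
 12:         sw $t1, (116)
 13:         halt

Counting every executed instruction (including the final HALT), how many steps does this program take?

after li $t1, 2: $t1=2
after li $t2, 7: $t2=7
after li $t4, 100: $t4=100
after lw $t1, 0($t4): $t1=M[100]=27
after sub $t1, $t1, 1: $t1=27-1=26
after lw $t1, 0($t4): $t1=M[100]=27
after sub $t1, $t1, 9: $t1=27-9=18
after add $t4, $t4, 4: $t4=100+4=104
after sub $t2, $t2, 1: $t2=7-1=6
cmp $t2, 1  (cmp 6,1)
bgt L0: taken
after lw $t1, 0($t4): $t1=M[104]=6
after sub $t1, $t1, 1: $t1=6-1=5
after lw $t1, 0($t4): $t1=M[104]=6
after sub $t1, $t1, 9: $t1=6-9=-3
after add $t4, $t4, 4: $t4=104+4=108
after sub $t2, $t2, 1: $t2=6-1=5
cmp $t2, 1  (cmp 5,1)
bgt L0: taken
after lw $t1, 0($t4): $t1=M[108]=6
after sub $t1, $t1, 1: $t1=6-1=5
after lw $t1, 0($t4): $t1=M[108]=6
after sub $t1, $t1, 9: $t1=6-9=-3
after add $t4, $t4, 4: $t4=108+4=112
after sub $t2, $t2, 1: $t2=5-1=4
cmp $t2, 1  (cmp 4,1)
bgt L0: taken
after lw $t1, 0($t4): $t1=M[112]=7
after sub $t1, $t1, 1: $t1=7-1=6
after lw $t1, 0($t4): $t1=M[112]=7
after sub $t1, $t1, 9: $t1=7-9=-2
after add $t4, $t4, 4: $t4=112+4=116
after sub $t2, $t2, 1: $t2=4-1=3
cmp $t2, 1  (cmp 3,1)
bgt L0: taken
after lw $t1, 0($t4): $t1=M[116]=19
after sub $t1, $t1, 1: $t1=19-1=18
after lw $t1, 0($t4): $t1=M[116]=19
after sub $t1, $t1, 9: $t1=19-9=10
after add $t4, $t4, 4: $t4=116+4=120
after sub $t2, $t2, 1: $t2=3-1=2
cmp $t2, 1  (cmp 2,1)
bgt L0: taken
after lw $t1, 0($t4): $t1=M[120]=13
after sub $t1, $t1, 1: $t1=13-1=12
after lw $t1, 0($t4): $t1=M[120]=13
after sub $t1, $t1, 9: $t1=13-9=4
after add $t4, $t4, 4: $t4=120+4=124
after sub $t2, $t2, 1: $t2=2-1=1
cmp $t2, 1  (cmp 1,1)
bgt L0: not taken
sw $t1, (116) → M[116]=4
halt.
Total executed instructions: 53.

53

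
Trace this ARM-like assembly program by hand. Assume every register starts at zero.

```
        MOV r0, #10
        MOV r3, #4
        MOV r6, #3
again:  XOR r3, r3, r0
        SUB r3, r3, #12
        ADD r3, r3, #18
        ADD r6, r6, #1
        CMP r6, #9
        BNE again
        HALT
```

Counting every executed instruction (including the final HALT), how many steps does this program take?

r0=10
r3=4
r6=3
r3=4^10=14
r3=14-12=2
r3=2+18=20
r6=3+1=4
CMP r6, #9  (cmp 4,9)
BNE again: taken
r3=20^10=30
r3=30-12=18
r3=18+18=36
r6=4+1=5
CMP r6, #9  (cmp 5,9)
BNE again: taken
r3=36^10=46
r3=46-12=34
r3=34+18=52
r6=5+1=6
CMP r6, #9  (cmp 6,9)
BNE again: taken
r3=52^10=62
r3=62-12=50
r3=50+18=68
r6=6+1=7
CMP r6, #9  (cmp 7,9)
BNE again: taken
r3=68^10=78
r3=78-12=66
r3=66+18=84
r6=7+1=8
CMP r6, #9  (cmp 8,9)
BNE again: taken
r3=84^10=94
r3=94-12=82
r3=82+18=100
r6=8+1=9
CMP r6, #9  (cmp 9,9)
BNE again: not taken
halt.
Total executed instructions: 40.

40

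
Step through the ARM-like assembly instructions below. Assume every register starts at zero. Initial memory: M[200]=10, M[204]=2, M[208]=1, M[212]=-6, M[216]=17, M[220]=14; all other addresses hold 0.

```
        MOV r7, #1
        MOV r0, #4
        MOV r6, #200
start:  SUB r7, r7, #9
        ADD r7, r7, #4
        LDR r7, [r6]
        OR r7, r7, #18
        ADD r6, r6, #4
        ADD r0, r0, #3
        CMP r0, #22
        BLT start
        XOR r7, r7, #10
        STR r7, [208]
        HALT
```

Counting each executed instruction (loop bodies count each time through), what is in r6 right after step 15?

after MOV r7, #1: r7=1
after MOV r0, #4: r0=4
after MOV r6, #200: r6=200
after SUB r7, r7, #9: r7=1-9=-8
after ADD r7, r7, #4: r7=(-8)+4=-4
after LDR r7, [r6]: r7=M[200]=10
after OR r7, r7, #18: r7=10|18=26
after ADD r6, r6, #4: r6=200+4=204
after ADD r0, r0, #3: r0=4+3=7
CMP r0, #22  (cmp 7,22)
BLT start: taken
after SUB r7, r7, #9: r7=26-9=17
after ADD r7, r7, #4: r7=17+4=21
after LDR r7, [r6]: r7=M[204]=2
after OR r7, r7, #18: r7=2|18=18
After step 15: r6 = 204.

204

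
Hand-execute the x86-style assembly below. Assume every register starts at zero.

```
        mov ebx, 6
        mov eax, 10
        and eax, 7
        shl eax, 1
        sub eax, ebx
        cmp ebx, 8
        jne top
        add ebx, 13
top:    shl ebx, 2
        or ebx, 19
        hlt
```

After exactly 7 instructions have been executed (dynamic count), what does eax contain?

-2

mov ebx, 6 → ebx=6
mov eax, 10 → eax=10
and eax, 7 → eax=10&7=2
shl eax, 1 → eax=2<<1=4
sub eax, ebx → eax=4-6=-2
cmp ebx, 8  (cmp 6,8)
jne top: taken
After step 7: eax = -2.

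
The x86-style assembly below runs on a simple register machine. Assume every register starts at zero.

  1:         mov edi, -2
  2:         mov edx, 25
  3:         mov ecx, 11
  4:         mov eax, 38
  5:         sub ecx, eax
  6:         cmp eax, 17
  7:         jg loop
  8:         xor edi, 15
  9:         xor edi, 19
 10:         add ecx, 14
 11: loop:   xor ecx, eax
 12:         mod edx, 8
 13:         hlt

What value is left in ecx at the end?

-61

mov edi, -2 → edi=-2
mov edx, 25 → edx=25
mov ecx, 11 → ecx=11
mov eax, 38 → eax=38
sub ecx, eax → ecx=11-38=-27
cmp eax, 17  (cmp 38,17)
jg loop: taken
xor ecx, eax → ecx=(-27)^38=-61
mod edx, 8 → edx=25%8=1
halt.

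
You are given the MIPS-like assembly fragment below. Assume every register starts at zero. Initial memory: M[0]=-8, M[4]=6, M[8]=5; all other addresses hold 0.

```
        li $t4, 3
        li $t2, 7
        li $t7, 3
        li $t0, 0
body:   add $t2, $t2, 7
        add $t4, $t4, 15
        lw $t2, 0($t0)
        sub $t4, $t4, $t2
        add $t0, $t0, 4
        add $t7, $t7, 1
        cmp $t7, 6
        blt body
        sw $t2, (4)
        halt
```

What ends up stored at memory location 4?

after li $t4, 3: $t4=3
after li $t2, 7: $t2=7
after li $t7, 3: $t7=3
after li $t0, 0: $t0=0
after add $t2, $t2, 7: $t2=7+7=14
after add $t4, $t4, 15: $t4=3+15=18
after lw $t2, 0($t0): $t2=M[0]=-8
after sub $t4, $t4, $t2: $t4=18-(-8)=26
after add $t0, $t0, 4: $t0=0+4=4
after add $t7, $t7, 1: $t7=3+1=4
cmp $t7, 6  (cmp 4,6)
blt body: taken
after add $t2, $t2, 7: $t2=(-8)+7=-1
after add $t4, $t4, 15: $t4=26+15=41
after lw $t2, 0($t0): $t2=M[4]=6
after sub $t4, $t4, $t2: $t4=41-6=35
after add $t0, $t0, 4: $t0=4+4=8
after add $t7, $t7, 1: $t7=4+1=5
cmp $t7, 6  (cmp 5,6)
blt body: taken
after add $t2, $t2, 7: $t2=6+7=13
after add $t4, $t4, 15: $t4=35+15=50
after lw $t2, 0($t0): $t2=M[8]=5
after sub $t4, $t4, $t2: $t4=50-5=45
after add $t0, $t0, 4: $t0=8+4=12
after add $t7, $t7, 1: $t7=5+1=6
cmp $t7, 6  (cmp 6,6)
blt body: not taken
sw $t2, (4) → M[4]=5
halt.

5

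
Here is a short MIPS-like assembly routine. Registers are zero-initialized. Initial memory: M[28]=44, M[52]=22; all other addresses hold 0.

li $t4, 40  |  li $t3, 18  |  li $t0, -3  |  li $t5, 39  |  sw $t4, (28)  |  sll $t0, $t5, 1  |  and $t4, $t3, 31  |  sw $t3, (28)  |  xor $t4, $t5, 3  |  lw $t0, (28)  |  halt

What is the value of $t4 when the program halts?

$t4=40
$t3=18
$t0=-3
$t5=39
sw $t4, (28) → M[28]=40
$t0=39<<1=78
$t4=18&31=18
sw $t3, (28) → M[28]=18
$t4=39^3=36
$t0=M[28]=18
halt.

36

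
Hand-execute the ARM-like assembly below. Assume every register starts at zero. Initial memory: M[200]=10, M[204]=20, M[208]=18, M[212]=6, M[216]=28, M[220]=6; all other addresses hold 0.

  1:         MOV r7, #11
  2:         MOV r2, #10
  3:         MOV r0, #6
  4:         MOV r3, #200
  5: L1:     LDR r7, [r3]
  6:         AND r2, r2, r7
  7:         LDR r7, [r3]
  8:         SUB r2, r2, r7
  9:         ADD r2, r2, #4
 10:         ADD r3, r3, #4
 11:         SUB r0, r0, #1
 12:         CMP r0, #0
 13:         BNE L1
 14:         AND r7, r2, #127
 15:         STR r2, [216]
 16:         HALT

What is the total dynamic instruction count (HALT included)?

after MOV r7, #11: r7=11
after MOV r2, #10: r2=10
after MOV r0, #6: r0=6
after MOV r3, #200: r3=200
after LDR r7, [r3]: r7=M[200]=10
after AND r2, r2, r7: r2=10&10=10
after LDR r7, [r3]: r7=M[200]=10
after SUB r2, r2, r7: r2=10-10=0
after ADD r2, r2, #4: r2=0+4=4
after ADD r3, r3, #4: r3=200+4=204
after SUB r0, r0, #1: r0=6-1=5
CMP r0, #0  (cmp 5,0)
BNE L1: taken
after LDR r7, [r3]: r7=M[204]=20
after AND r2, r2, r7: r2=4&20=4
after LDR r7, [r3]: r7=M[204]=20
after SUB r2, r2, r7: r2=4-20=-16
after ADD r2, r2, #4: r2=(-16)+4=-12
after ADD r3, r3, #4: r3=204+4=208
after SUB r0, r0, #1: r0=5-1=4
CMP r0, #0  (cmp 4,0)
BNE L1: taken
after LDR r7, [r3]: r7=M[208]=18
after AND r2, r2, r7: r2=(-12)&18=16
after LDR r7, [r3]: r7=M[208]=18
after SUB r2, r2, r7: r2=16-18=-2
after ADD r2, r2, #4: r2=(-2)+4=2
after ADD r3, r3, #4: r3=208+4=212
after SUB r0, r0, #1: r0=4-1=3
CMP r0, #0  (cmp 3,0)
BNE L1: taken
after LDR r7, [r3]: r7=M[212]=6
after AND r2, r2, r7: r2=2&6=2
after LDR r7, [r3]: r7=M[212]=6
after SUB r2, r2, r7: r2=2-6=-4
after ADD r2, r2, #4: r2=(-4)+4=0
after ADD r3, r3, #4: r3=212+4=216
after SUB r0, r0, #1: r0=3-1=2
CMP r0, #0  (cmp 2,0)
BNE L1: taken
after LDR r7, [r3]: r7=M[216]=28
after AND r2, r2, r7: r2=0&28=0
after LDR r7, [r3]: r7=M[216]=28
after SUB r2, r2, r7: r2=0-28=-28
after ADD r2, r2, #4: r2=(-28)+4=-24
after ADD r3, r3, #4: r3=216+4=220
after SUB r0, r0, #1: r0=2-1=1
CMP r0, #0  (cmp 1,0)
BNE L1: taken
after LDR r7, [r3]: r7=M[220]=6
after AND r2, r2, r7: r2=(-24)&6=0
after LDR r7, [r3]: r7=M[220]=6
after SUB r2, r2, r7: r2=0-6=-6
after ADD r2, r2, #4: r2=(-6)+4=-2
after ADD r3, r3, #4: r3=220+4=224
after SUB r0, r0, #1: r0=1-1=0
CMP r0, #0  (cmp 0,0)
BNE L1: not taken
after AND r7, r2, #127: r7=(-2)&127=126
STR r2, [216] → M[216]=-2
halt.
Total executed instructions: 61.

61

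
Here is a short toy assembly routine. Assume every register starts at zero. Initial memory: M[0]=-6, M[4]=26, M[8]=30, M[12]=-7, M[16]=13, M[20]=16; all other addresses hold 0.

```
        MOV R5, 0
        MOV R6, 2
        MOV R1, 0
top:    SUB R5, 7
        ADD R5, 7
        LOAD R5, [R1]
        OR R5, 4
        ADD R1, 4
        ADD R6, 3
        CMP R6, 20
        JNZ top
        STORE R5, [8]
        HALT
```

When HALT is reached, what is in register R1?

24

after MOV R5, 0: R5=0
after MOV R6, 2: R6=2
after MOV R1, 0: R1=0
after SUB R5, 7: R5=0-7=-7
after ADD R5, 7: R5=(-7)+7=0
after LOAD R5, [R1]: R5=M[0]=-6
after OR R5, 4: R5=(-6)|4=-2
after ADD R1, 4: R1=0+4=4
after ADD R6, 3: R6=2+3=5
CMP R6, 20  (cmp 5,20)
JNZ top: taken
after SUB R5, 7: R5=(-2)-7=-9
after ADD R5, 7: R5=(-9)+7=-2
after LOAD R5, [R1]: R5=M[4]=26
after OR R5, 4: R5=26|4=30
after ADD R1, 4: R1=4+4=8
after ADD R6, 3: R6=5+3=8
CMP R6, 20  (cmp 8,20)
JNZ top: taken
after SUB R5, 7: R5=30-7=23
after ADD R5, 7: R5=23+7=30
after LOAD R5, [R1]: R5=M[8]=30
after OR R5, 4: R5=30|4=30
after ADD R1, 4: R1=8+4=12
after ADD R6, 3: R6=8+3=11
CMP R6, 20  (cmp 11,20)
JNZ top: taken
after SUB R5, 7: R5=30-7=23
after ADD R5, 7: R5=23+7=30
after LOAD R5, [R1]: R5=M[12]=-7
after OR R5, 4: R5=(-7)|4=-3
after ADD R1, 4: R1=12+4=16
after ADD R6, 3: R6=11+3=14
CMP R6, 20  (cmp 14,20)
JNZ top: taken
after SUB R5, 7: R5=(-3)-7=-10
after ADD R5, 7: R5=(-10)+7=-3
after LOAD R5, [R1]: R5=M[16]=13
after OR R5, 4: R5=13|4=13
after ADD R1, 4: R1=16+4=20
after ADD R6, 3: R6=14+3=17
CMP R6, 20  (cmp 17,20)
JNZ top: taken
after SUB R5, 7: R5=13-7=6
after ADD R5, 7: R5=6+7=13
after LOAD R5, [R1]: R5=M[20]=16
after OR R5, 4: R5=16|4=20
after ADD R1, 4: R1=20+4=24
after ADD R6, 3: R6=17+3=20
CMP R6, 20  (cmp 20,20)
JNZ top: not taken
STORE R5, [8] → M[8]=20
halt.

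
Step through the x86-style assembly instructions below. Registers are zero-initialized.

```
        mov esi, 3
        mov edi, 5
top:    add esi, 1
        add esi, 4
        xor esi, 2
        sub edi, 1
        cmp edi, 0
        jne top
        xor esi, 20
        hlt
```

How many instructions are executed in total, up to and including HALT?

esi=3
edi=5
esi=3+1=4
esi=4+4=8
esi=8^2=10
edi=5-1=4
cmp edi, 0  (cmp 4,0)
jne top: taken
esi=10+1=11
esi=11+4=15
esi=15^2=13
edi=4-1=3
cmp edi, 0  (cmp 3,0)
jne top: taken
esi=13+1=14
esi=14+4=18
esi=18^2=16
edi=3-1=2
cmp edi, 0  (cmp 2,0)
jne top: taken
esi=16+1=17
esi=17+4=21
esi=21^2=23
edi=2-1=1
cmp edi, 0  (cmp 1,0)
jne top: taken
esi=23+1=24
esi=24+4=28
esi=28^2=30
edi=1-1=0
cmp edi, 0  (cmp 0,0)
jne top: not taken
esi=30^20=10
halt.
Total executed instructions: 34.

34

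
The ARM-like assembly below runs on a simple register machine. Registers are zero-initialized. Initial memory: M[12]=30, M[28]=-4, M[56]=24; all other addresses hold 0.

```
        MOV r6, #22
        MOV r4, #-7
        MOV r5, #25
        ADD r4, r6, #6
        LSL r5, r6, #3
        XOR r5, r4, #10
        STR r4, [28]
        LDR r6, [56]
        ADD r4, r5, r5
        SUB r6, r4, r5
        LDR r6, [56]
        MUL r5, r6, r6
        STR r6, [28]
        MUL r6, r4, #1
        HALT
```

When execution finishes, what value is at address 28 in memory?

r6=22
r4=-7
r5=25
r4=22+6=28
r5=22<<3=176
r5=28^10=22
STR r4, [28] → M[28]=28
r6=M[56]=24
r4=22+22=44
r6=44-22=22
r6=M[56]=24
r5=24*24=576
STR r6, [28] → M[28]=24
r6=44*1=44
halt.

24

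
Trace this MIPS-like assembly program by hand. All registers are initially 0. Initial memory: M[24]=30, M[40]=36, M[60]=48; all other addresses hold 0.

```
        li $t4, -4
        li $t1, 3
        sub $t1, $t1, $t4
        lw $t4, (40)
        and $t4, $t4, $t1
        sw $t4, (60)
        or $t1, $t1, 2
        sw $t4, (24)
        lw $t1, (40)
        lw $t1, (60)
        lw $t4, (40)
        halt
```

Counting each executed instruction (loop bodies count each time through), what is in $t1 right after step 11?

4

$t4=-4
$t1=3
$t1=3-(-4)=7
$t4=M[40]=36
$t4=36&7=4
sw $t4, (60) → M[60]=4
$t1=7|2=7
sw $t4, (24) → M[24]=4
$t1=M[40]=36
$t1=M[60]=4
$t4=M[40]=36
After step 11: $t1 = 4.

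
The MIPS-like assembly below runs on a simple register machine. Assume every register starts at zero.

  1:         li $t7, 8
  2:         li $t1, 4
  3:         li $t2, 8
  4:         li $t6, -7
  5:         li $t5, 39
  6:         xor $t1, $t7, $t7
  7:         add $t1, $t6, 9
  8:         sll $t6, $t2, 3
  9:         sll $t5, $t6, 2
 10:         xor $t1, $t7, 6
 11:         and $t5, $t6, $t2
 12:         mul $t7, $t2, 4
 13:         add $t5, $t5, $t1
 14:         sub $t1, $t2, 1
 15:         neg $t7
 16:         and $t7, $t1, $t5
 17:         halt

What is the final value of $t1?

after li $t7, 8: $t7=8
after li $t1, 4: $t1=4
after li $t2, 8: $t2=8
after li $t6, -7: $t6=-7
after li $t5, 39: $t5=39
after xor $t1, $t7, $t7: $t1=8^8=0
after add $t1, $t6, 9: $t1=(-7)+9=2
after sll $t6, $t2, 3: $t6=8<<3=64
after sll $t5, $t6, 2: $t5=64<<2=256
after xor $t1, $t7, 6: $t1=8^6=14
after and $t5, $t6, $t2: $t5=64&8=0
after mul $t7, $t2, 4: $t7=8*4=32
after add $t5, $t5, $t1: $t5=0+14=14
after sub $t1, $t2, 1: $t1=8-1=7
after neg $t7: $t7=-(32)=-32
after and $t7, $t1, $t5: $t7=7&14=6
halt.

7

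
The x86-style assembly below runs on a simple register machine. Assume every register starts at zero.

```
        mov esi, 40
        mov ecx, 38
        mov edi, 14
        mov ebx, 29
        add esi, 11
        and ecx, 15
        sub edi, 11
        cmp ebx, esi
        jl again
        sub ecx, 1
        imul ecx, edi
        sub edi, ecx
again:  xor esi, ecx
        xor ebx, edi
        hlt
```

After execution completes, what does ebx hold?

esi=40
ecx=38
edi=14
ebx=29
esi=40+11=51
ecx=38&15=6
edi=14-11=3
cmp ebx, esi  (cmp 29,51)
jl again: taken
esi=51^6=53
ebx=29^3=30
halt.

30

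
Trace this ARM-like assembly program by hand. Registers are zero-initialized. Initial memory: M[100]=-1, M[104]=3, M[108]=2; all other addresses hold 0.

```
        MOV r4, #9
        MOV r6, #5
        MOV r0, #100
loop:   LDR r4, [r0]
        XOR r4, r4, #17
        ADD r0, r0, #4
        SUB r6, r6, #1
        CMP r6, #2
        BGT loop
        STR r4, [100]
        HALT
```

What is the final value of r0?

112

after MOV r4, #9: r4=9
after MOV r6, #5: r6=5
after MOV r0, #100: r0=100
after LDR r4, [r0]: r4=M[100]=-1
after XOR r4, r4, #17: r4=(-1)^17=-18
after ADD r0, r0, #4: r0=100+4=104
after SUB r6, r6, #1: r6=5-1=4
CMP r6, #2  (cmp 4,2)
BGT loop: taken
after LDR r4, [r0]: r4=M[104]=3
after XOR r4, r4, #17: r4=3^17=18
after ADD r0, r0, #4: r0=104+4=108
after SUB r6, r6, #1: r6=4-1=3
CMP r6, #2  (cmp 3,2)
BGT loop: taken
after LDR r4, [r0]: r4=M[108]=2
after XOR r4, r4, #17: r4=2^17=19
after ADD r0, r0, #4: r0=108+4=112
after SUB r6, r6, #1: r6=3-1=2
CMP r6, #2  (cmp 2,2)
BGT loop: not taken
STR r4, [100] → M[100]=19
halt.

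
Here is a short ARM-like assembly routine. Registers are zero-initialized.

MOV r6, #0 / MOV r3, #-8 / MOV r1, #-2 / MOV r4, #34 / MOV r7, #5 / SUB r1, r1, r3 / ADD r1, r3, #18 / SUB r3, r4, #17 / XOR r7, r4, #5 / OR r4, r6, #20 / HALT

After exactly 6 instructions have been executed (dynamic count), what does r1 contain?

MOV r6, #0 → r6=0
MOV r3, #-8 → r3=-8
MOV r1, #-2 → r1=-2
MOV r4, #34 → r4=34
MOV r7, #5 → r7=5
SUB r1, r1, r3 → r1=(-2)-(-8)=6
After step 6: r1 = 6.

6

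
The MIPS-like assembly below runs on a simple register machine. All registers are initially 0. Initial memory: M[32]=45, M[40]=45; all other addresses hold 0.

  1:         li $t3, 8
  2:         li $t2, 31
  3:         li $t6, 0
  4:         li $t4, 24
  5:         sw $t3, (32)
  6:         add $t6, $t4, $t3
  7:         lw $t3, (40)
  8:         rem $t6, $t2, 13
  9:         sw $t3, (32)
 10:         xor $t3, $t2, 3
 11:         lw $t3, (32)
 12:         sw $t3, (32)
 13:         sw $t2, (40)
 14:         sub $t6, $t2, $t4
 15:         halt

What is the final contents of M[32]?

after li $t3, 8: $t3=8
after li $t2, 31: $t2=31
after li $t6, 0: $t6=0
after li $t4, 24: $t4=24
sw $t3, (32) → M[32]=8
after add $t6, $t4, $t3: $t6=24+8=32
after lw $t3, (40): $t3=M[40]=45
after rem $t6, $t2, 13: $t6=31%13=5
sw $t3, (32) → M[32]=45
after xor $t3, $t2, 3: $t3=31^3=28
after lw $t3, (32): $t3=M[32]=45
sw $t3, (32) → M[32]=45
sw $t2, (40) → M[40]=31
after sub $t6, $t2, $t4: $t6=31-24=7
halt.

45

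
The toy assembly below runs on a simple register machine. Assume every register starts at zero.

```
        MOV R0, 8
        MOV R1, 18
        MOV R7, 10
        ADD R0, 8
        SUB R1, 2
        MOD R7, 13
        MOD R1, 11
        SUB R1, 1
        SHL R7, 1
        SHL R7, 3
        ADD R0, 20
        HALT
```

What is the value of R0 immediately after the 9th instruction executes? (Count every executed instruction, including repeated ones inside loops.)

after MOV R0, 8: R0=8
after MOV R1, 18: R1=18
after MOV R7, 10: R7=10
after ADD R0, 8: R0=8+8=16
after SUB R1, 2: R1=18-2=16
after MOD R7, 13: R7=10%13=10
after MOD R1, 11: R1=16%11=5
after SUB R1, 1: R1=5-1=4
after SHL R7, 1: R7=10<<1=20
After step 9: R0 = 16.

16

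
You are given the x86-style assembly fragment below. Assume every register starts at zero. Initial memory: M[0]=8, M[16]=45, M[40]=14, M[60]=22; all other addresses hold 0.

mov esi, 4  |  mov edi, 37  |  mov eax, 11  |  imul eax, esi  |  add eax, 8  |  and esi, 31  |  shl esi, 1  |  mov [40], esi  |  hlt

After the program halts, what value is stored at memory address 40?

8

esi=4
edi=37
eax=11
eax=11*4=44
eax=44+8=52
esi=4&31=4
esi=4<<1=8
mov [40], esi → M[40]=8
halt.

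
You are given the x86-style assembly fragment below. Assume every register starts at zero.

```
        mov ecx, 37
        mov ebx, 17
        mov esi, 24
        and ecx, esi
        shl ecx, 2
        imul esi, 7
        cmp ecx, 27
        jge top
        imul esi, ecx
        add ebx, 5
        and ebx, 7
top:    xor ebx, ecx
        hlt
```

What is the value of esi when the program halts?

mov ecx, 37 → ecx=37
mov ebx, 17 → ebx=17
mov esi, 24 → esi=24
and ecx, esi → ecx=37&24=0
shl ecx, 2 → ecx=0<<2=0
imul esi, 7 → esi=24*7=168
cmp ecx, 27  (cmp 0,27)
jge top: not taken
imul esi, ecx → esi=168*0=0
add ebx, 5 → ebx=17+5=22
and ebx, 7 → ebx=22&7=6
xor ebx, ecx → ebx=6^0=6
halt.

0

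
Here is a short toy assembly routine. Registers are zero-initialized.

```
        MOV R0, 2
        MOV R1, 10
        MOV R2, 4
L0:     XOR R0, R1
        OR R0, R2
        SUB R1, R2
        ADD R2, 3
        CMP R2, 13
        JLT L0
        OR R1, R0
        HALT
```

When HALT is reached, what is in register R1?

R0=2
R1=10
R2=4
R0=2^10=8
R0=8|4=12
R1=10-4=6
R2=4+3=7
CMP R2, 13  (cmp 7,13)
JLT L0: taken
R0=12^6=10
R0=10|7=15
R1=6-7=-1
R2=7+3=10
CMP R2, 13  (cmp 10,13)
JLT L0: taken
R0=15^(-1)=-16
R0=(-16)|10=-6
R1=(-1)-10=-11
R2=10+3=13
CMP R2, 13  (cmp 13,13)
JLT L0: not taken
R1=(-11)|(-6)=-1
halt.

-1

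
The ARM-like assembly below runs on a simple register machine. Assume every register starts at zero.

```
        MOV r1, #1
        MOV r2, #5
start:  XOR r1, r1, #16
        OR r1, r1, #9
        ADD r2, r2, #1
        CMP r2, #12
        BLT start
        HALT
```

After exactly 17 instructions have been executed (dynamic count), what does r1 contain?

25

MOV r1, #1 → r1=1
MOV r2, #5 → r2=5
XOR r1, r1, #16 → r1=1^16=17
OR r1, r1, #9 → r1=17|9=25
ADD r2, r2, #1 → r2=5+1=6
CMP r2, #12  (cmp 6,12)
BLT start: taken
XOR r1, r1, #16 → r1=25^16=9
OR r1, r1, #9 → r1=9|9=9
ADD r2, r2, #1 → r2=6+1=7
CMP r2, #12  (cmp 7,12)
BLT start: taken
XOR r1, r1, #16 → r1=9^16=25
OR r1, r1, #9 → r1=25|9=25
ADD r2, r2, #1 → r2=7+1=8
CMP r2, #12  (cmp 8,12)
BLT start: taken
After step 17: r1 = 25.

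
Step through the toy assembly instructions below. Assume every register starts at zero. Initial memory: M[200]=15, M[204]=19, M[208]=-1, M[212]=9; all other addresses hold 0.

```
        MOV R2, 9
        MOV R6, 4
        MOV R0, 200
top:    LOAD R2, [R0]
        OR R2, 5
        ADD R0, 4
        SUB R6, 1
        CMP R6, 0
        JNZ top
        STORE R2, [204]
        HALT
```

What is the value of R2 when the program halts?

after MOV R2, 9: R2=9
after MOV R6, 4: R6=4
after MOV R0, 200: R0=200
after LOAD R2, [R0]: R2=M[200]=15
after OR R2, 5: R2=15|5=15
after ADD R0, 4: R0=200+4=204
after SUB R6, 1: R6=4-1=3
CMP R6, 0  (cmp 3,0)
JNZ top: taken
after LOAD R2, [R0]: R2=M[204]=19
after OR R2, 5: R2=19|5=23
after ADD R0, 4: R0=204+4=208
after SUB R6, 1: R6=3-1=2
CMP R6, 0  (cmp 2,0)
JNZ top: taken
after LOAD R2, [R0]: R2=M[208]=-1
after OR R2, 5: R2=(-1)|5=-1
after ADD R0, 4: R0=208+4=212
after SUB R6, 1: R6=2-1=1
CMP R6, 0  (cmp 1,0)
JNZ top: taken
after LOAD R2, [R0]: R2=M[212]=9
after OR R2, 5: R2=9|5=13
after ADD R0, 4: R0=212+4=216
after SUB R6, 1: R6=1-1=0
CMP R6, 0  (cmp 0,0)
JNZ top: not taken
STORE R2, [204] → M[204]=13
halt.

13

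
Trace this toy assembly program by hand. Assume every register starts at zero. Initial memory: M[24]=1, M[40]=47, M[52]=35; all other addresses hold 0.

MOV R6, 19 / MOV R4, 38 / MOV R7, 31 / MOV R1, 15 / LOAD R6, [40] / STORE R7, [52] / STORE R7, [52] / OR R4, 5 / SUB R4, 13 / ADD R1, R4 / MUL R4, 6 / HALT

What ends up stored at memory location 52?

31

R6=19
R4=38
R7=31
R1=15
R6=M[40]=47
STORE R7, [52] → M[52]=31
STORE R7, [52] → M[52]=31
R4=38|5=39
R4=39-13=26
R1=15+26=41
R4=26*6=156
halt.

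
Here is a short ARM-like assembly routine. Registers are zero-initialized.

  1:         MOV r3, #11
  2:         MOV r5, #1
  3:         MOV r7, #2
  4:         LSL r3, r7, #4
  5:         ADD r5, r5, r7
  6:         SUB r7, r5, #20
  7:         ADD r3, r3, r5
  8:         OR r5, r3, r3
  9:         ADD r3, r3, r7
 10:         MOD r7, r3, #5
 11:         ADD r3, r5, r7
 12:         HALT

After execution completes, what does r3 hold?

after MOV r3, #11: r3=11
after MOV r5, #1: r5=1
after MOV r7, #2: r7=2
after LSL r3, r7, #4: r3=2<<4=32
after ADD r5, r5, r7: r5=1+2=3
after SUB r7, r5, #20: r7=3-20=-17
after ADD r3, r3, r5: r3=32+3=35
after OR r5, r3, r3: r5=35|35=35
after ADD r3, r3, r7: r3=35+(-17)=18
after MOD r7, r3, #5: r7=18%5=3
after ADD r3, r5, r7: r3=35+3=38
halt.

38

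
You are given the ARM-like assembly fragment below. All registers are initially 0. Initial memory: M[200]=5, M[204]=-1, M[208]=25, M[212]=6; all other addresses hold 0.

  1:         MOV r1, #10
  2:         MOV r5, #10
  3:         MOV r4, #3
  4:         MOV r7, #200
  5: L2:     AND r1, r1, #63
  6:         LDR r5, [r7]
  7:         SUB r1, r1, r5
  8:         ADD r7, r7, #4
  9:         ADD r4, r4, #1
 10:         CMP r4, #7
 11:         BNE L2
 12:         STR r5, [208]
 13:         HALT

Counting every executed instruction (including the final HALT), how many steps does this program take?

34

MOV r1, #10 → r1=10
MOV r5, #10 → r5=10
MOV r4, #3 → r4=3
MOV r7, #200 → r7=200
AND r1, r1, #63 → r1=10&63=10
LDR r5, [r7] → r5=M[200]=5
SUB r1, r1, r5 → r1=10-5=5
ADD r7, r7, #4 → r7=200+4=204
ADD r4, r4, #1 → r4=3+1=4
CMP r4, #7  (cmp 4,7)
BNE L2: taken
AND r1, r1, #63 → r1=5&63=5
LDR r5, [r7] → r5=M[204]=-1
SUB r1, r1, r5 → r1=5-(-1)=6
ADD r7, r7, #4 → r7=204+4=208
ADD r4, r4, #1 → r4=4+1=5
CMP r4, #7  (cmp 5,7)
BNE L2: taken
AND r1, r1, #63 → r1=6&63=6
LDR r5, [r7] → r5=M[208]=25
SUB r1, r1, r5 → r1=6-25=-19
ADD r7, r7, #4 → r7=208+4=212
ADD r4, r4, #1 → r4=5+1=6
CMP r4, #7  (cmp 6,7)
BNE L2: taken
AND r1, r1, #63 → r1=(-19)&63=45
LDR r5, [r7] → r5=M[212]=6
SUB r1, r1, r5 → r1=45-6=39
ADD r7, r7, #4 → r7=212+4=216
ADD r4, r4, #1 → r4=6+1=7
CMP r4, #7  (cmp 7,7)
BNE L2: not taken
STR r5, [208] → M[208]=6
halt.
Total executed instructions: 34.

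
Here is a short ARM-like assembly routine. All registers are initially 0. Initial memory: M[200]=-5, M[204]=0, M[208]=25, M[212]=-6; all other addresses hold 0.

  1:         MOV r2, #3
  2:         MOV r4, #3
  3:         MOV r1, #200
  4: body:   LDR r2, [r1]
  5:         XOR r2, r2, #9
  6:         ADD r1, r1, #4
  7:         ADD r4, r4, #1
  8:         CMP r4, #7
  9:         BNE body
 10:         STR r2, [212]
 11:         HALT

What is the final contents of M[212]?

r2=3
r4=3
r1=200
r2=M[200]=-5
r2=(-5)^9=-14
r1=200+4=204
r4=3+1=4
CMP r4, #7  (cmp 4,7)
BNE body: taken
r2=M[204]=0
r2=0^9=9
r1=204+4=208
r4=4+1=5
CMP r4, #7  (cmp 5,7)
BNE body: taken
r2=M[208]=25
r2=25^9=16
r1=208+4=212
r4=5+1=6
CMP r4, #7  (cmp 6,7)
BNE body: taken
r2=M[212]=-6
r2=(-6)^9=-13
r1=212+4=216
r4=6+1=7
CMP r4, #7  (cmp 7,7)
BNE body: not taken
STR r2, [212] → M[212]=-13
halt.

-13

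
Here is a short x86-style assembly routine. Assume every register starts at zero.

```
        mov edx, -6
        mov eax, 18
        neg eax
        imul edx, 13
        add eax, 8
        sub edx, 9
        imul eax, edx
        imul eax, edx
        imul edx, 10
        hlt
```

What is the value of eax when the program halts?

edx=-6
eax=18
eax=-(18)=-18
edx=(-6)*13=-78
eax=(-18)+8=-10
edx=(-78)-9=-87
eax=(-10)*(-87)=870
eax=870*(-87)=-75690
edx=(-87)*10=-870
halt.

-75690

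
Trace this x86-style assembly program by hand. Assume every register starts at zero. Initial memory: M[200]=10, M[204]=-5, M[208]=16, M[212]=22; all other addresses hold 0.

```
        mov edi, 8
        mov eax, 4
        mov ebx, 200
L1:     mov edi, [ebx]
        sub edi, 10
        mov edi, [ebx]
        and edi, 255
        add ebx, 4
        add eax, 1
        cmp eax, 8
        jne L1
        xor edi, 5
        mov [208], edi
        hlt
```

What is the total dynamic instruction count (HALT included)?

edi=8
eax=4
ebx=200
edi=M[200]=10
edi=10-10=0
edi=M[200]=10
edi=10&255=10
ebx=200+4=204
eax=4+1=5
cmp eax, 8  (cmp 5,8)
jne L1: taken
edi=M[204]=-5
edi=(-5)-10=-15
edi=M[204]=-5
edi=(-5)&255=251
ebx=204+4=208
eax=5+1=6
cmp eax, 8  (cmp 6,8)
jne L1: taken
edi=M[208]=16
edi=16-10=6
edi=M[208]=16
edi=16&255=16
ebx=208+4=212
eax=6+1=7
cmp eax, 8  (cmp 7,8)
jne L1: taken
edi=M[212]=22
edi=22-10=12
edi=M[212]=22
edi=22&255=22
ebx=212+4=216
eax=7+1=8
cmp eax, 8  (cmp 8,8)
jne L1: not taken
edi=22^5=19
mov [208], edi → M[208]=19
halt.
Total executed instructions: 38.

38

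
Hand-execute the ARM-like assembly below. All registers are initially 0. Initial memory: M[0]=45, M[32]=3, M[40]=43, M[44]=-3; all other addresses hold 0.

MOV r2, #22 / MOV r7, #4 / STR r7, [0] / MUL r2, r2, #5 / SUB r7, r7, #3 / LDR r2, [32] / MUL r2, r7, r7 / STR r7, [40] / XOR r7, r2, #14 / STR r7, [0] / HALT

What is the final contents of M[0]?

after MOV r2, #22: r2=22
after MOV r7, #4: r7=4
STR r7, [0] → M[0]=4
after MUL r2, r2, #5: r2=22*5=110
after SUB r7, r7, #3: r7=4-3=1
after LDR r2, [32]: r2=M[32]=3
after MUL r2, r7, r7: r2=1*1=1
STR r7, [40] → M[40]=1
after XOR r7, r2, #14: r7=1^14=15
STR r7, [0] → M[0]=15
halt.

15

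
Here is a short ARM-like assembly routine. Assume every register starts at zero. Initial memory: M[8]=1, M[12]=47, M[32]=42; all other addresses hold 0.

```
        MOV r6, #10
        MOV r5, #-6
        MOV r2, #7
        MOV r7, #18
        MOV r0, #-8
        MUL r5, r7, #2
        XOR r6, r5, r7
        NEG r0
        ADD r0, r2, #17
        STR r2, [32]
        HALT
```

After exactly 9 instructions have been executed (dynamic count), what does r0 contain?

after MOV r6, #10: r6=10
after MOV r5, #-6: r5=-6
after MOV r2, #7: r2=7
after MOV r7, #18: r7=18
after MOV r0, #-8: r0=-8
after MUL r5, r7, #2: r5=18*2=36
after XOR r6, r5, r7: r6=36^18=54
after NEG r0: r0=-(-8)=8
after ADD r0, r2, #17: r0=7+17=24
After step 9: r0 = 24.

24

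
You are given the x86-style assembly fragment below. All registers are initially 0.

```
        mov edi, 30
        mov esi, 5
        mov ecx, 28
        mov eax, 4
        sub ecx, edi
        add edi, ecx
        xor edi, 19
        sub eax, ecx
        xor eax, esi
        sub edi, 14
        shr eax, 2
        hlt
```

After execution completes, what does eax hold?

0

edi=30
esi=5
ecx=28
eax=4
ecx=28-30=-2
edi=30+(-2)=28
edi=28^19=15
eax=4-(-2)=6
eax=6^5=3
edi=15-14=1
eax=3>>2=0
halt.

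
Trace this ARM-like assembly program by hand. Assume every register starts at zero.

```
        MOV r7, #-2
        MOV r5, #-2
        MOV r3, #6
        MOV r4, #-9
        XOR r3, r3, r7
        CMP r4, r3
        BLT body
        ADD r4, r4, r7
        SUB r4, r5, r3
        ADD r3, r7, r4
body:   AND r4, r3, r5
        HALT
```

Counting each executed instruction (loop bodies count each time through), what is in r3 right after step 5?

-8

r7=-2
r5=-2
r3=6
r4=-9
r3=6^(-2)=-8
After step 5: r3 = -8.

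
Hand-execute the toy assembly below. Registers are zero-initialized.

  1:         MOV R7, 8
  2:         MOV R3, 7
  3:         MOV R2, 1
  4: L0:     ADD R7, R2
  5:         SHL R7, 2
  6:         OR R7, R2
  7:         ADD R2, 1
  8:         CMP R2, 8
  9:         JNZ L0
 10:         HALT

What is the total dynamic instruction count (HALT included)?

46

R7=8
R3=7
R2=1
R7=8+1=9
R7=9<<2=36
R7=36|1=37
R2=1+1=2
CMP R2, 8  (cmp 2,8)
JNZ L0: taken
R7=37+2=39
R7=39<<2=156
R7=156|2=158
R2=2+1=3
CMP R2, 8  (cmp 3,8)
JNZ L0: taken
R7=158+3=161
R7=161<<2=644
R7=644|3=647
R2=3+1=4
CMP R2, 8  (cmp 4,8)
JNZ L0: taken
R7=647+4=651
R7=651<<2=2604
R7=2604|4=2604
R2=4+1=5
CMP R2, 8  (cmp 5,8)
JNZ L0: taken
R7=2604+5=2609
R7=2609<<2=10436
R7=10436|5=10437
R2=5+1=6
CMP R2, 8  (cmp 6,8)
JNZ L0: taken
R7=10437+6=10443
R7=10443<<2=41772
R7=41772|6=41774
R2=6+1=7
CMP R2, 8  (cmp 7,8)
JNZ L0: taken
R7=41774+7=41781
R7=41781<<2=167124
R7=167124|7=167127
R2=7+1=8
CMP R2, 8  (cmp 8,8)
JNZ L0: not taken
halt.
Total executed instructions: 46.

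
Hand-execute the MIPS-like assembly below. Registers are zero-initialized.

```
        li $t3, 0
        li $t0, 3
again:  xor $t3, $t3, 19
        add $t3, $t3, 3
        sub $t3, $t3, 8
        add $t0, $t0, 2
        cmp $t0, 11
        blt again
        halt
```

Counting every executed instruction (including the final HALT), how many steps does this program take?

27

after li $t3, 0: $t3=0
after li $t0, 3: $t0=3
after xor $t3, $t3, 19: $t3=0^19=19
after add $t3, $t3, 3: $t3=19+3=22
after sub $t3, $t3, 8: $t3=22-8=14
after add $t0, $t0, 2: $t0=3+2=5
cmp $t0, 11  (cmp 5,11)
blt again: taken
after xor $t3, $t3, 19: $t3=14^19=29
after add $t3, $t3, 3: $t3=29+3=32
after sub $t3, $t3, 8: $t3=32-8=24
after add $t0, $t0, 2: $t0=5+2=7
cmp $t0, 11  (cmp 7,11)
blt again: taken
after xor $t3, $t3, 19: $t3=24^19=11
after add $t3, $t3, 3: $t3=11+3=14
after sub $t3, $t3, 8: $t3=14-8=6
after add $t0, $t0, 2: $t0=7+2=9
cmp $t0, 11  (cmp 9,11)
blt again: taken
after xor $t3, $t3, 19: $t3=6^19=21
after add $t3, $t3, 3: $t3=21+3=24
after sub $t3, $t3, 8: $t3=24-8=16
after add $t0, $t0, 2: $t0=9+2=11
cmp $t0, 11  (cmp 11,11)
blt again: not taken
halt.
Total executed instructions: 27.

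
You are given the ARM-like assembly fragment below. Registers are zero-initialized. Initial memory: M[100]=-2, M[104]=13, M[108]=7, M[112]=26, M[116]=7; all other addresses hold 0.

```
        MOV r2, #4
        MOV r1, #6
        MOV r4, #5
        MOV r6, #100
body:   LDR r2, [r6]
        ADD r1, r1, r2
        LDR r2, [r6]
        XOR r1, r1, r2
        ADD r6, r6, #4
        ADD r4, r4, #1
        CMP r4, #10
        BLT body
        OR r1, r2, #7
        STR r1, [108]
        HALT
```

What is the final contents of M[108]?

7

r2=4
r1=6
r4=5
r6=100
r2=M[100]=-2
r1=6+(-2)=4
r2=M[100]=-2
r1=4^(-2)=-6
r6=100+4=104
r4=5+1=6
CMP r4, #10  (cmp 6,10)
BLT body: taken
r2=M[104]=13
r1=(-6)+13=7
r2=M[104]=13
r1=7^13=10
r6=104+4=108
r4=6+1=7
CMP r4, #10  (cmp 7,10)
BLT body: taken
r2=M[108]=7
r1=10+7=17
r2=M[108]=7
r1=17^7=22
r6=108+4=112
r4=7+1=8
CMP r4, #10  (cmp 8,10)
BLT body: taken
r2=M[112]=26
r1=22+26=48
r2=M[112]=26
r1=48^26=42
r6=112+4=116
r4=8+1=9
CMP r4, #10  (cmp 9,10)
BLT body: taken
r2=M[116]=7
r1=42+7=49
r2=M[116]=7
r1=49^7=54
r6=116+4=120
r4=9+1=10
CMP r4, #10  (cmp 10,10)
BLT body: not taken
r1=7|7=7
STR r1, [108] → M[108]=7
halt.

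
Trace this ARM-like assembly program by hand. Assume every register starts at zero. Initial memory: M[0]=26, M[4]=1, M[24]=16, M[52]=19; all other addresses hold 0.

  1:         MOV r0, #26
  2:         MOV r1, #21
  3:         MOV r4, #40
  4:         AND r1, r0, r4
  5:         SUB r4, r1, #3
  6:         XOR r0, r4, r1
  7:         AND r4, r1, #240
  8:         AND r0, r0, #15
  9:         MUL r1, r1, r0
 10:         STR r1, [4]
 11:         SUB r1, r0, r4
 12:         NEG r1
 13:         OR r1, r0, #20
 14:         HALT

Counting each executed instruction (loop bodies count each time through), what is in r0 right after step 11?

MOV r0, #26 → r0=26
MOV r1, #21 → r1=21
MOV r4, #40 → r4=40
AND r1, r0, r4 → r1=26&40=8
SUB r4, r1, #3 → r4=8-3=5
XOR r0, r4, r1 → r0=5^8=13
AND r4, r1, #240 → r4=8&240=0
AND r0, r0, #15 → r0=13&15=13
MUL r1, r1, r0 → r1=8*13=104
STR r1, [4] → M[4]=104
SUB r1, r0, r4 → r1=13-0=13
After step 11: r0 = 13.

13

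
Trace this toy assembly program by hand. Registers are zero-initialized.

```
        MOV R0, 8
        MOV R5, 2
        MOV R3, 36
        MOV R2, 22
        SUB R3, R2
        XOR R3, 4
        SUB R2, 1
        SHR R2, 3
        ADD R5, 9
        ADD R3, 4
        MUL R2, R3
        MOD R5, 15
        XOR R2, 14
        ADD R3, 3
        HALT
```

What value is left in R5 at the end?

R0=8
R5=2
R3=36
R2=22
R3=36-22=14
R3=14^4=10
R2=22-1=21
R2=21>>3=2
R5=2+9=11
R3=10+4=14
R2=2*14=28
R5=11%15=11
R2=28^14=18
R3=14+3=17
halt.

11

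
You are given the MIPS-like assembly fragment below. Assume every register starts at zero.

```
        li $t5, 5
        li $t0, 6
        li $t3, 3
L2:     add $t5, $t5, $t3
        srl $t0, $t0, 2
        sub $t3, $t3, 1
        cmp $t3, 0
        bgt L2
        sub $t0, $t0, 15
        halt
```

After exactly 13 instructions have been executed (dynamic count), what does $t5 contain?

after li $t5, 5: $t5=5
after li $t0, 6: $t0=6
after li $t3, 3: $t3=3
after add $t5, $t5, $t3: $t5=5+3=8
after srl $t0, $t0, 2: $t0=6>>2=1
after sub $t3, $t3, 1: $t3=3-1=2
cmp $t3, 0  (cmp 2,0)
bgt L2: taken
after add $t5, $t5, $t3: $t5=8+2=10
after srl $t0, $t0, 2: $t0=1>>2=0
after sub $t3, $t3, 1: $t3=2-1=1
cmp $t3, 0  (cmp 1,0)
bgt L2: taken
After step 13: $t5 = 10.

10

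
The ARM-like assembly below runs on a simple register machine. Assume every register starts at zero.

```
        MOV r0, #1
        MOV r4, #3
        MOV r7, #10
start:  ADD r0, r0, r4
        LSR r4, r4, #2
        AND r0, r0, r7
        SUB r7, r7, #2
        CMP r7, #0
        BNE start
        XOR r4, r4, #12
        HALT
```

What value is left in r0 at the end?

0

r0=1
r4=3
r7=10
r0=1+3=4
r4=3>>2=0
r0=4&10=0
r7=10-2=8
CMP r7, #0  (cmp 8,0)
BNE start: taken
r0=0+0=0
r4=0>>2=0
r0=0&8=0
r7=8-2=6
CMP r7, #0  (cmp 6,0)
BNE start: taken
r0=0+0=0
r4=0>>2=0
r0=0&6=0
r7=6-2=4
CMP r7, #0  (cmp 4,0)
BNE start: taken
r0=0+0=0
r4=0>>2=0
r0=0&4=0
r7=4-2=2
CMP r7, #0  (cmp 2,0)
BNE start: taken
r0=0+0=0
r4=0>>2=0
r0=0&2=0
r7=2-2=0
CMP r7, #0  (cmp 0,0)
BNE start: not taken
r4=0^12=12
halt.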